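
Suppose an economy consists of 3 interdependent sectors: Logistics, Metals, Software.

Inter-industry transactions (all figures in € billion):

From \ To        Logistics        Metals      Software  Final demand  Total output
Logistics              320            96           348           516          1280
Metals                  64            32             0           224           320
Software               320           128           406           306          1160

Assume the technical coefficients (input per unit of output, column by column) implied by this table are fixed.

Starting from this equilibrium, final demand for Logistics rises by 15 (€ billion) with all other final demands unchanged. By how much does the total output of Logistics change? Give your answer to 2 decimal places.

Technical coefficients a_ij = z_ij / X_j:
  a_11 = 320/1280 = 0.25, a_21 = 64/1280 = 0.05, a_31 = 320/1280 = 0.25
  a_12 = 96/320 = 0.30, a_22 = 32/320 = 0.10, a_32 = 128/320 = 0.40
  a_13 = 348/1160 = 0.30, a_23 = 0/1160 = 0.00, a_33 = 406/1160 = 0.35
I − A =
  [   0.75    -0.30    -0.30]
  [  -0.05     0.90     0.00]
  [  -0.25    -0.40     0.65]
Cofactors of I−A, C_ij = (−1)^(i+j)·(minor ij) (rows/columns in the sector order above):
  C_11 = (0.90)(0.65) − (0.00)(-0.40) = 0.5850
  C_12 = −[(-0.05)(0.65) − (0.00)(-0.25)] = 0.0325
  C_13 = (-0.05)(-0.40) − (0.90)(-0.25) = 0.2450
  C_21 = −[(-0.30)(0.65) − (-0.30)(-0.40)] = 0.3150
  C_22 = (0.75)(0.65) − (-0.30)(-0.25) = 0.4125
  C_23 = −[(0.75)(-0.40) − (-0.30)(-0.25)] = 0.3750
  C_31 = (-0.30)(0.00) − (-0.30)(0.90) = 0.2700
  C_32 = −[(0.75)(0.00) − (-0.30)(-0.05)] = 0.0150
  C_33 = (0.75)(0.90) − (-0.30)(-0.05) = 0.6600
det(I−A) = Σ_j (I−A)_1j·C_1j = (0.75)(0.5850) + (-0.30)(0.0325) + (-0.30)(0.2450) = 0.3555
adj(I−A) = Cᵀ =
  [ 0.5850   0.3150   0.2700]
  [ 0.0325   0.4125   0.0150]
  [ 0.2450   0.3750   0.6600]
(I − A)⁻¹ = adj(I−A) / det(I−A) ≈
  [   1.6456     0.8861     0.7595]
  [   0.0914     1.1603     0.0422]
  [   0.6892     1.0549     1.8565]
Δx = (I − A)⁻¹ Δd with Δd having +15 in the Logistics component and 0 elsewhere.
So Δx_1 = L_11 · (+15), where L_11 = adj(I−A)_11 / det(I−A) = 0.5850 / 0.3555.
Δx_1 = 0.5850 × (+15) / 0.3555 = 8.775 / 0.3555 ≈ 24.68.

Δx_1 = 24.68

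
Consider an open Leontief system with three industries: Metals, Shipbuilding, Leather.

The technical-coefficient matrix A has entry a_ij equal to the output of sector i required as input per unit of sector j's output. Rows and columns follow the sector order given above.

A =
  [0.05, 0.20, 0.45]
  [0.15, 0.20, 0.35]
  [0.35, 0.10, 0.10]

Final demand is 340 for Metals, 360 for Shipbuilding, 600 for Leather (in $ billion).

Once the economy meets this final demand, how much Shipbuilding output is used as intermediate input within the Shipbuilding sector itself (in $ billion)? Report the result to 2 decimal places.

I − A =
  [   0.95    -0.20    -0.45]
  [  -0.15     0.80    -0.35]
  [  -0.35    -0.10     0.90]
Cofactors of I−A, C_ij = (−1)^(i+j)·(minor ij) (rows/columns in the sector order above):
  C_11 = (0.80)(0.90) − (-0.35)(-0.10) = 0.6850
  C_12 = −[(-0.15)(0.90) − (-0.35)(-0.35)] = 0.2575
  C_13 = (-0.15)(-0.10) − (0.80)(-0.35) = 0.2950
  C_21 = −[(-0.20)(0.90) − (-0.45)(-0.10)] = 0.2250
  C_22 = (0.95)(0.90) − (-0.45)(-0.35) = 0.6975
  C_23 = −[(0.95)(-0.10) − (-0.20)(-0.35)] = 0.1650
  C_31 = (-0.20)(-0.35) − (-0.45)(0.80) = 0.4300
  C_32 = −[(0.95)(-0.35) − (-0.45)(-0.15)] = 0.4000
  C_33 = (0.95)(0.80) − (-0.20)(-0.15) = 0.7300
det(I−A) = Σ_j (I−A)_1j·C_1j = (0.95)(0.6850) + (-0.20)(0.2575) + (-0.45)(0.2950) = 0.4665
adj(I−A) = Cᵀ =
  [ 0.6850   0.2250   0.4300]
  [ 0.2575   0.6975   0.4000]
  [ 0.2950   0.1650   0.7300]
(I − A)⁻¹ = adj(I−A) / det(I−A) ≈
  [   1.4684     0.4823     0.9218]
  [   0.5520     1.4952     0.8574]
  [   0.6324     0.3537     1.5648]
First solve x = (I − A)⁻¹ d = adj(I−A)·d / det(I−A); in particular x_S = (0.2575·340 + 0.6975·360 + 0.4000·600) / 0.4665 = 578.65 / 0.4665 ≈ 1240.4073.
Intermediate flow from S to S: z_SS = a_SS · x_S = 0.20 × 578.65 / 0.4665 = 115.73 / 0.4665 ≈ 248.08.

z_SS = 248.08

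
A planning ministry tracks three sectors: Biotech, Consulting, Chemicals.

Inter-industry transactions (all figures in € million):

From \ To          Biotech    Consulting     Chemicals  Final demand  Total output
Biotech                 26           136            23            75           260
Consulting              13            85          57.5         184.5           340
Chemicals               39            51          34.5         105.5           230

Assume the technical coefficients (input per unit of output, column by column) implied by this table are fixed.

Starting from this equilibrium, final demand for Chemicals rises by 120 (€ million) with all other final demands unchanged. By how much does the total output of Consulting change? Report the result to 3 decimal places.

Technical coefficients a_ij = z_ij / X_j:
  a_11 = 26/260 = 0.10, a_21 = 13/260 = 0.05, a_31 = 39/260 = 0.15
  a_12 = 136/340 = 0.40, a_22 = 85/340 = 0.25, a_32 = 51/340 = 0.15
  a_13 = 23/230 = 0.10, a_23 = 57.5/230 = 0.25, a_33 = 34.5/230 = 0.15
I − A =
  [   0.90    -0.40    -0.10]
  [  -0.05     0.75    -0.25]
  [  -0.15    -0.15     0.85]
Cofactors of I−A, C_ij = (−1)^(i+j)·(minor ij) (rows/columns in the sector order above):
  C_11 = (0.75)(0.85) − (-0.25)(-0.15) = 0.6000
  C_12 = −[(-0.05)(0.85) − (-0.25)(-0.15)] = 0.0800
  C_13 = (-0.05)(-0.15) − (0.75)(-0.15) = 0.1200
  C_21 = −[(-0.40)(0.85) − (-0.10)(-0.15)] = 0.3550
  C_22 = (0.90)(0.85) − (-0.10)(-0.15) = 0.7500
  C_23 = −[(0.90)(-0.15) − (-0.40)(-0.15)] = 0.1950
  C_31 = (-0.40)(-0.25) − (-0.10)(0.75) = 0.1750
  C_32 = −[(0.90)(-0.25) − (-0.10)(-0.05)] = 0.2300
  C_33 = (0.90)(0.75) − (-0.40)(-0.05) = 0.6550
det(I−A) = Σ_j (I−A)_1j·C_1j = (0.90)(0.6000) + (-0.40)(0.0800) + (-0.10)(0.1200) = 0.4960
adj(I−A) = Cᵀ =
  [ 0.6000   0.3550   0.1750]
  [ 0.0800   0.7500   0.2300]
  [ 0.1200   0.1950   0.6550]
(I − A)⁻¹ = adj(I−A) / det(I−A) ≈
  [   1.2097     0.7157     0.3528]
  [   0.1613     1.5121     0.4637]
  [   0.2419     0.3931     1.3206]
Δx = (I − A)⁻¹ Δd with Δd having +120 in the Chemicals component and 0 elsewhere.
So Δx_2 = L_23 · (+120), where L_23 = adj(I−A)_23 / det(I−A) = 0.2300 / 0.4960.
Δx_2 = 0.2300 × (+120) / 0.4960 = 27.60 / 0.4960 ≈ 55.645.

Δx_2 = 55.645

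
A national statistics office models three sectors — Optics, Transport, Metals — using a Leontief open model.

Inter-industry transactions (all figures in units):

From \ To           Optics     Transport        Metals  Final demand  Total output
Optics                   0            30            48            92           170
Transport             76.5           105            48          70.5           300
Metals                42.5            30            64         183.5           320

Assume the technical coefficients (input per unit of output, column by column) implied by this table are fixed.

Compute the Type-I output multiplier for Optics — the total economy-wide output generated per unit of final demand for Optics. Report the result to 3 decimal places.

Technical coefficients a_ij = z_ij / X_j:
  a_11 = 0/170 = 0.00, a_21 = 76.5/170 = 0.45, a_31 = 42.5/170 = 0.25
  a_12 = 30/300 = 0.10, a_22 = 105/300 = 0.35, a_32 = 30/300 = 0.10
  a_13 = 48/320 = 0.15, a_23 = 48/320 = 0.15, a_33 = 64/320 = 0.20
I − A =
  [   1.00    -0.10    -0.15]
  [  -0.45     0.65    -0.15]
  [  -0.25    -0.10     0.80]
Cofactors of I−A, C_ij = (−1)^(i+j)·(minor ij) (rows/columns in the sector order above):
  C_11 = (0.65)(0.80) − (-0.15)(-0.10) = 0.5050
  C_12 = −[(-0.45)(0.80) − (-0.15)(-0.25)] = 0.3975
  C_13 = (-0.45)(-0.10) − (0.65)(-0.25) = 0.2075
  C_21 = −[(-0.10)(0.80) − (-0.15)(-0.10)] = 0.0950
  C_22 = (1.00)(0.80) − (-0.15)(-0.25) = 0.7625
  C_23 = −[(1.00)(-0.10) − (-0.10)(-0.25)] = 0.1250
  C_31 = (-0.10)(-0.15) − (-0.15)(0.65) = 0.1125
  C_32 = −[(1.00)(-0.15) − (-0.15)(-0.45)] = 0.2175
  C_33 = (1.00)(0.65) − (-0.10)(-0.45) = 0.6050
det(I−A) = Σ_j (I−A)_1j·C_1j = (1.00)(0.5050) + (-0.10)(0.3975) + (-0.15)(0.2075) = 0.434125
adj(I−A) = Cᵀ =
  [ 0.5050   0.0950   0.1125]
  [ 0.3975   0.7625   0.2175]
  [ 0.2075   0.1250   0.6050]
(I − A)⁻¹ = adj(I−A) / det(I−A) ≈
  [   1.1633     0.2188     0.2591]
  [   0.9156     1.7564     0.5010]
  [   0.4780     0.2879     1.3936]
The output multiplier for sector j is the column-j sum of the Leontief inverse (I − A)⁻¹ = adj(I−A) / det(I−A).
Column 1 of adj(I−A): (0.5050, 0.3975, 0.2075); det(I−A) = 0.434125.
m_1 = (0.5050 + 0.3975 + 0.2075) / 0.434125 = 1.11 / 0.434125 ≈ 2.557.

m_1 = 2.557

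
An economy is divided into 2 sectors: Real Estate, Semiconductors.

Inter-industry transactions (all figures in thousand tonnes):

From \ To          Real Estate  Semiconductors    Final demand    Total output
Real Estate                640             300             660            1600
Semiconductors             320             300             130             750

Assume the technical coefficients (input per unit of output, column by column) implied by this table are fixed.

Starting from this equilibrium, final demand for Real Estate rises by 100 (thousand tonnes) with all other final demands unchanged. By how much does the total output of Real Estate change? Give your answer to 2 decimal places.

Δx_R = 214.29

Technical coefficients a_ij = z_ij / X_j:
  a_RR = 640/1600 = 0.40, a_SR = 320/1600 = 0.20
  a_RS = 300/750 = 0.40, a_SS = 300/750 = 0.40
I − A =
  [   0.60    -0.40]
  [  -0.20     0.60]
det(I−A) = (0.60)(0.60) − (-0.40)(-0.20) = 0.2800
adj(I−A) = [[0.60, 0.40], [0.20, 0.60]]
(I − A)⁻¹ = adj(I−A) / det(I−A) ≈
  [   2.1429     1.4286]
  [   0.7143     2.1429]
Δx = (I − A)⁻¹ Δd with Δd having +100 in the Real Estate component and 0 elsewhere.
So Δx_R = L_RR · (+100), where L_RR = adj(I−A)_RR / det(I−A) = 0.60 / 0.2800.
Δx_R = 0.60 × (+100) / 0.2800 = 60.00 / 0.2800 ≈ 214.29.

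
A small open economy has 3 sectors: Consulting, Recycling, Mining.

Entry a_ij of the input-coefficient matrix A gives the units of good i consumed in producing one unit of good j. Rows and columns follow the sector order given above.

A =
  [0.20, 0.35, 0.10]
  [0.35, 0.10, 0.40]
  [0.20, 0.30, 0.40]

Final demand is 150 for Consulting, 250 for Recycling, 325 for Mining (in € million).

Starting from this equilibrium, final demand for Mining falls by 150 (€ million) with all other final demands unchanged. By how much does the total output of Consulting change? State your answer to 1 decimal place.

I − A =
  [   0.80    -0.35    -0.10]
  [  -0.35     0.90    -0.40]
  [  -0.20    -0.30     0.60]
Cofactors of I−A, C_ij = (−1)^(i+j)·(minor ij) (rows/columns in the sector order above):
  C_11 = (0.90)(0.60) − (-0.40)(-0.30) = 0.4200
  C_12 = −[(-0.35)(0.60) − (-0.40)(-0.20)] = 0.2900
  C_13 = (-0.35)(-0.30) − (0.90)(-0.20) = 0.2850
  C_21 = −[(-0.35)(0.60) − (-0.10)(-0.30)] = 0.2400
  C_22 = (0.80)(0.60) − (-0.10)(-0.20) = 0.4600
  C_23 = −[(0.80)(-0.30) − (-0.35)(-0.20)] = 0.3100
  C_31 = (-0.35)(-0.40) − (-0.10)(0.90) = 0.2300
  C_32 = −[(0.80)(-0.40) − (-0.10)(-0.35)] = 0.3550
  C_33 = (0.80)(0.90) − (-0.35)(-0.35) = 0.5975
det(I−A) = Σ_j (I−A)_1j·C_1j = (0.80)(0.4200) + (-0.35)(0.2900) + (-0.10)(0.2850) = 0.2060
adj(I−A) = Cᵀ =
  [ 0.4200   0.2400   0.2300]
  [ 0.2900   0.4600   0.3550]
  [ 0.2850   0.3100   0.5975]
(I − A)⁻¹ = adj(I−A) / det(I−A) ≈
  [   2.0388     1.1650     1.1165]
  [   1.4078     2.2330     1.7233]
  [   1.3835     1.5049     2.9005]
Δx = (I − A)⁻¹ Δd with Δd having -150 in the Mining component and 0 elsewhere.
So Δx_1 = L_13 · (-150), where L_13 = adj(I−A)_13 / det(I−A) = 0.2300 / 0.2060.
Δx_1 = 0.2300 × (-150) / 0.2060 = -34.50 / 0.2060 ≈ -167.5.

Δx_1 = -167.5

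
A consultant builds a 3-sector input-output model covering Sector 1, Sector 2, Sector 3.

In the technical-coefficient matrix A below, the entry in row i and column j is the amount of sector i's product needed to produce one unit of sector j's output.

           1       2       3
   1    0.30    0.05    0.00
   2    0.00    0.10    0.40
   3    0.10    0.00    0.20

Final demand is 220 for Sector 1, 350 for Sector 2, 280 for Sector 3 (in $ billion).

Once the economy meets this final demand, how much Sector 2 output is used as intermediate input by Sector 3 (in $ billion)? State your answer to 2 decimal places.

I − A =
  [   0.70    -0.05     0.00]
  [   0.00     0.90    -0.40]
  [  -0.10     0.00     0.80]
Cofactors of I−A, C_ij = (−1)^(i+j)·(minor ij) (rows/columns in the sector order above):
  C_11 = (0.90)(0.80) − (-0.40)(0.00) = 0.7200
  C_12 = −[(0.00)(0.80) − (-0.40)(-0.10)] = 0.0400
  C_13 = (0.00)(0.00) − (0.90)(-0.10) = 0.0900
  C_21 = −[(-0.05)(0.80) − (0.00)(0.00)] = 0.0400
  C_22 = (0.70)(0.80) − (0.00)(-0.10) = 0.5600
  C_23 = −[(0.70)(0.00) − (-0.05)(-0.10)] = 0.0050
  C_31 = (-0.05)(-0.40) − (0.00)(0.90) = 0.0200
  C_32 = −[(0.70)(-0.40) − (0.00)(0.00)] = 0.2800
  C_33 = (0.70)(0.90) − (-0.05)(0.00) = 0.6300
det(I−A) = Σ_j (I−A)_1j·C_1j = (0.70)(0.7200) + (-0.05)(0.0400) + (0.00)(0.0900) = 0.5020
adj(I−A) = Cᵀ =
  [ 0.7200   0.0400   0.0200]
  [ 0.0400   0.5600   0.2800]
  [ 0.0900   0.0050   0.6300]
(I − A)⁻¹ = adj(I−A) / det(I−A) ≈
  [   1.4343     0.0797     0.0398]
  [   0.0797     1.1155     0.5578]
  [   0.1793     0.0100     1.2550]
First solve x = (I − A)⁻¹ d = adj(I−A)·d / det(I−A); in particular x_3 = (0.0900·220 + 0.0050·350 + 0.6300·280) / 0.5020 = 197.95 / 0.5020 ≈ 394.3227.
Intermediate flow from 2 to 3: z_23 = a_23 · x_3 = 0.40 × 197.95 / 0.5020 = 79.18 / 0.5020 ≈ 157.73.

z_23 = 157.73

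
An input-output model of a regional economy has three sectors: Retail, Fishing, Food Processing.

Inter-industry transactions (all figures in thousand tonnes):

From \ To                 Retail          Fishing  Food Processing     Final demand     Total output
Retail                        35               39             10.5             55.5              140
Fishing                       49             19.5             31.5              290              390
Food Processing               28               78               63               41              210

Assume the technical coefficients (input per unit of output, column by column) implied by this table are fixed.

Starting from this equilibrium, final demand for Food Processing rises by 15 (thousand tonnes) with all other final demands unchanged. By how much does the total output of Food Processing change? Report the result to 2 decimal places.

Δx_3 = 23.32

Technical coefficients a_ij = z_ij / X_j:
  a_11 = 35/140 = 0.25, a_21 = 49/140 = 0.35, a_31 = 28/140 = 0.20
  a_12 = 39/390 = 0.10, a_22 = 19.5/390 = 0.05, a_32 = 78/390 = 0.20
  a_13 = 10.5/210 = 0.05, a_23 = 31.5/210 = 0.15, a_33 = 63/210 = 0.30
I − A =
  [   0.75    -0.10    -0.05]
  [  -0.35     0.95    -0.15]
  [  -0.20    -0.20     0.70]
Cofactors of I−A, C_ij = (−1)^(i+j)·(minor ij) (rows/columns in the sector order above):
  C_11 = (0.95)(0.70) − (-0.15)(-0.20) = 0.6350
  C_12 = −[(-0.35)(0.70) − (-0.15)(-0.20)] = 0.2750
  C_13 = (-0.35)(-0.20) − (0.95)(-0.20) = 0.2600
  C_21 = −[(-0.10)(0.70) − (-0.05)(-0.20)] = 0.0800
  C_22 = (0.75)(0.70) − (-0.05)(-0.20) = 0.5150
  C_23 = −[(0.75)(-0.20) − (-0.10)(-0.20)] = 0.1700
  C_31 = (-0.10)(-0.15) − (-0.05)(0.95) = 0.0625
  C_32 = −[(0.75)(-0.15) − (-0.05)(-0.35)] = 0.1300
  C_33 = (0.75)(0.95) − (-0.10)(-0.35) = 0.6775
det(I−A) = Σ_j (I−A)_1j·C_1j = (0.75)(0.6350) + (-0.10)(0.2750) + (-0.05)(0.2600) = 0.43575
adj(I−A) = Cᵀ =
  [ 0.6350   0.0800   0.0625]
  [ 0.2750   0.5150   0.1300]
  [ 0.2600   0.1700   0.6775]
(I − A)⁻¹ = adj(I−A) / det(I−A) ≈
  [   1.4573     0.1836     0.1434]
  [   0.6311     1.1819     0.2983]
  [   0.5967     0.3901     1.5548]
Δx = (I − A)⁻¹ Δd with Δd having +15 in the Food Processing component and 0 elsewhere.
So Δx_3 = L_33 · (+15), where L_33 = adj(I−A)_33 / det(I−A) = 0.6775 / 0.43575.
Δx_3 = 0.6775 × (+15) / 0.43575 = 10.1625 / 0.43575 ≈ 23.32.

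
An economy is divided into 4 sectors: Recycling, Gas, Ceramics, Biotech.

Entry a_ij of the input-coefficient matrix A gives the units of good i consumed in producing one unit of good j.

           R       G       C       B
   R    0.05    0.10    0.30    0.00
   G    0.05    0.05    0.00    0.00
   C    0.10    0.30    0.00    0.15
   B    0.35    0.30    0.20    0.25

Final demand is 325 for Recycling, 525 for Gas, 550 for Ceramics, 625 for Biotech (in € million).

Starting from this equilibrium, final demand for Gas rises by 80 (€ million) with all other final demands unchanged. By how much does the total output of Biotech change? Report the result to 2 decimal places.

Δx_B = 53.02

I − A =
  [   0.95    -0.10    -0.30     0.00]
  [  -0.05     0.95     0.00     0.00]
  [  -0.10    -0.30     1.00    -0.15]
  [  -0.35    -0.30    -0.20     0.75]
Compute the cofactors C_ij = (−1)^(i+j)·(3×3 minor ij) of I−A; the adjugate is their transpose:
adj(I−A) = Cᵀ =
  [ 0.684000   0.153000   0.213750   0.042750]
  [ 0.036000   0.645750   0.011250   0.002250]
  [ 0.134625   0.269250   0.673125   0.134625]
  [ 0.369500   0.401500   0.283750   0.864500]
det(I−A) = Σ_j (I−A)_1j·C_1j = (0.95)(0.684000) + (-0.10)(0.036000) + (-0.30)(0.134625) + (0.00)(0.369500) = 0.6058125
(I − A)⁻¹ = adj(I−A) / det(I−A) ≈
  [   1.1291     0.2526     0.3528     0.0706]
  [   0.0594     1.0659     0.0186     0.0037]
  [   0.2222     0.4444     1.1111     0.2222]
  [   0.6099     0.6627     0.4684     1.4270]
Δx = (I − A)⁻¹ Δd with Δd having +80 in the Gas component and 0 elsewhere.
So Δx_B = L_BG · (+80), where L_BG = adj(I−A)_BG / det(I−A) = 0.401500 / 0.6058125.
Δx_B = 0.401500 × (+80) / 0.6058125 = 32.12 / 0.6058125 ≈ 53.02.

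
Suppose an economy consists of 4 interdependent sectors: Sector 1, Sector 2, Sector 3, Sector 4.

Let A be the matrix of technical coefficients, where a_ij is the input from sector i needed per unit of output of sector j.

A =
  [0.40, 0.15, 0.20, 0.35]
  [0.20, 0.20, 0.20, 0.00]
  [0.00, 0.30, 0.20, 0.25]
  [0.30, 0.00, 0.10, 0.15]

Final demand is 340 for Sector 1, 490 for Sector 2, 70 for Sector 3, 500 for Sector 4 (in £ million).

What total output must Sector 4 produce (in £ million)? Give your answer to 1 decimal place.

x_4 = 1469.3

I − A =
  [   0.60    -0.15    -0.20    -0.35]
  [  -0.20     0.80    -0.20     0.00]
  [   0.00    -0.30     0.80    -0.25]
  [  -0.30     0.00    -0.10     0.85]
Compute the cofactors C_ij = (−1)^(i+j)·(3×3 minor ij) of I−A; the adjugate is their transpose:
adj(I−A) = Cᵀ =
  [ 0.47300   0.15975   0.18950   0.25050]
  [ 0.14600   0.29400   0.12200   0.09600]
  [ 0.11100   0.13275   0.29850   0.13350]
  [ 0.18000   0.07200   0.10200   0.31200]
det(I−A) = Σ_j (I−A)_1j·C_1j = (0.60)(0.47300) + (-0.15)(0.14600) + (-0.20)(0.11100) + (-0.35)(0.18000) = 0.1767
(I − A)⁻¹ = adj(I−A) / det(I−A) ≈
  [   2.6769     0.9041     1.0724     1.4177]
  [   0.8263     1.6638     0.6904     0.5433]
  [   0.6282     0.7513     1.6893     0.7555]
  [   1.0187     0.4075     0.5772     1.7657]
x = (I − A)⁻¹ d = adj(I−A)·d / det(I−A), with det(I−A) = 0.1767:
  x_1 = (0.47300·340 + 0.15975·490 + 0.18950·70 + 0.25050·500) / 0.1767 = 377.6125 / 0.1767 ≈ 2137.0
  x_2 = (0.14600·340 + 0.29400·490 + 0.12200·70 + 0.09600·500) / 0.1767 = 250.24 / 0.1767 ≈ 1416.2
  x_3 = (0.11100·340 + 0.13275·490 + 0.29850·70 + 0.13350·500) / 0.1767 = 190.4325 / 0.1767 ≈ 1077.7
  x_4 = (0.18000·340 + 0.07200·490 + 0.10200·70 + 0.31200·500) / 0.1767 = 259.62 / 0.1767 ≈ 1469.3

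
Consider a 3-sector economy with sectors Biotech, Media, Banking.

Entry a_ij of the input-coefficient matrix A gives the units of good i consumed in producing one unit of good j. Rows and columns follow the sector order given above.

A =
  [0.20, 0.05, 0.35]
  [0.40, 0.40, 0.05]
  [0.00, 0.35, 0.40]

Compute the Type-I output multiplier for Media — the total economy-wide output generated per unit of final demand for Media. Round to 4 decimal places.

m_2 = 4.2840

I − A =
  [   0.80    -0.05    -0.35]
  [  -0.40     0.60    -0.05]
  [   0.00    -0.35     0.60]
Cofactors of I−A, C_ij = (−1)^(i+j)·(minor ij) (rows/columns in the sector order above):
  C_11 = (0.60)(0.60) − (-0.05)(-0.35) = 0.3425
  C_12 = −[(-0.40)(0.60) − (-0.05)(0.00)] = 0.2400
  C_13 = (-0.40)(-0.35) − (0.60)(0.00) = 0.1400
  C_21 = −[(-0.05)(0.60) − (-0.35)(-0.35)] = 0.1525
  C_22 = (0.80)(0.60) − (-0.35)(0.00) = 0.4800
  C_23 = −[(0.80)(-0.35) − (-0.05)(0.00)] = 0.2800
  C_31 = (-0.05)(-0.05) − (-0.35)(0.60) = 0.2125
  C_32 = −[(0.80)(-0.05) − (-0.35)(-0.40)] = 0.1800
  C_33 = (0.80)(0.60) − (-0.05)(-0.40) = 0.4600
det(I−A) = Σ_j (I−A)_1j·C_1j = (0.80)(0.3425) + (-0.05)(0.2400) + (-0.35)(0.1400) = 0.2130
adj(I−A) = Cᵀ =
  [ 0.3425   0.1525   0.2125]
  [ 0.2400   0.4800   0.1800]
  [ 0.1400   0.2800   0.4600]
(I − A)⁻¹ = adj(I−A) / det(I−A) ≈
  [   1.60798     0.71596     0.99765]
  [   1.12676     2.25352     0.84507]
  [   0.65728     1.31455     2.15962]
The output multiplier for sector j is the column-j sum of the Leontief inverse (I − A)⁻¹ = adj(I−A) / det(I−A).
Column 2 of adj(I−A): (0.1525, 0.4800, 0.2800); det(I−A) = 0.2130.
m_2 = (0.1525 + 0.4800 + 0.2800) / 0.2130 = 0.9125 / 0.2130 ≈ 4.2840.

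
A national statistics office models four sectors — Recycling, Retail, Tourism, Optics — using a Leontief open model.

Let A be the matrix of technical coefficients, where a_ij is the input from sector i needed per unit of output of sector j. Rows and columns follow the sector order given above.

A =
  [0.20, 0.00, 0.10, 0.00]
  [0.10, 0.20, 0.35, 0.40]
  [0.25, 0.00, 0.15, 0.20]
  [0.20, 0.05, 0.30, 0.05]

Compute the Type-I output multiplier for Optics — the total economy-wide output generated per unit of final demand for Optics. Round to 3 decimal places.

I − A =
  [   0.80     0.00    -0.10     0.00]
  [  -0.10     0.80    -0.35    -0.40]
  [  -0.25     0.00     0.85    -0.20]
  [  -0.20    -0.05    -0.30     0.95]
Compute the cofactors C_ij = (−1)^(i+j)·(3×3 minor ij) of I−A; the adjugate is their transpose:
adj(I−A) = Cᵀ =
  [ 0.577500   0.001000   0.074000   0.016000]
  [ 0.269875   0.570250   0.379500   0.320000]
  [ 0.218000   0.008000   0.592000   0.128000]
  [ 0.204625   0.032750   0.222500   0.524000]
det(I−A) = Σ_j (I−A)_1j·C_1j = (0.80)(0.577500) + (0.00)(0.269875) + (-0.10)(0.218000) + (0.00)(0.204625) = 0.4402
(I − A)⁻¹ = adj(I−A) / det(I−A) ≈
  [   1.3119     0.0023     0.1681     0.0363]
  [   0.6131     1.2954     0.8621     0.7269]
  [   0.4952     0.0182     1.3448     0.2908]
  [   0.4648     0.0744     0.5055     1.1904]
The output multiplier for sector j is the column-j sum of the Leontief inverse (I − A)⁻¹ = adj(I−A) / det(I−A).
Column 4 of adj(I−A): (0.016000, 0.320000, 0.128000, 0.524000); det(I−A) = 0.4402.
m_4 = (0.016000 + 0.320000 + 0.128000 + 0.524000) / 0.4402 = 0.988 / 0.4402 ≈ 2.244.

m_4 = 2.244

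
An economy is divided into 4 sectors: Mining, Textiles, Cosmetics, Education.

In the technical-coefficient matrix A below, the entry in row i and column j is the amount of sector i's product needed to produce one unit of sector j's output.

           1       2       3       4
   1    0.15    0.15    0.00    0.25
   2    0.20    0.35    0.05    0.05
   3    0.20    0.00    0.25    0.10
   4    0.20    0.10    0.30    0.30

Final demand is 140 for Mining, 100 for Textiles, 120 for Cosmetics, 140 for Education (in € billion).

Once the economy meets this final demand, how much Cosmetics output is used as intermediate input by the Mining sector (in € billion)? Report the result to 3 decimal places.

I − A =
  [   0.85    -0.15     0.00    -0.25]
  [  -0.20     0.65    -0.05    -0.05]
  [  -0.20     0.00     0.75    -0.10]
  [  -0.20    -0.10    -0.30     0.70]
Compute the cofactors C_ij = (−1)^(i+j)·(3×3 minor ij) of I−A; the adjugate is their transpose:
adj(I−A) = Cᵀ =
  [ 0.317500   0.093000   0.057500   0.128250]
  [ 0.117500   0.368250   0.055000   0.076125]
  [ 0.105000   0.037500   0.322500   0.086250]
  [ 0.152500   0.095250   0.162500   0.390375]
det(I−A) = Σ_j (I−A)_1j·C_1j = (0.85)(0.317500) + (-0.15)(0.117500) + (0.00)(0.105000) + (-0.25)(0.152500) = 0.214125
(I − A)⁻¹ = adj(I−A) / det(I−A) ≈
  [   1.4828     0.4343     0.2685     0.5989]
  [   0.5487     1.7198     0.2569     0.3555]
  [   0.4904     0.1751     1.5061     0.4028]
  [   0.7122     0.4448     0.7589     1.8231]
First solve x = (I − A)⁻¹ d = adj(I−A)·d / det(I−A); in particular x_1 = (0.317500·140 + 0.093000·100 + 0.057500·120 + 0.128250·140) / 0.214125 = 78.605 / 0.214125 ≈ 367.09866.
Intermediate flow from 3 to 1: z_31 = a_31 · x_1 = 0.20 × 78.605 / 0.214125 = 15.721 / 0.214125 ≈ 73.420.

z_31 = 73.420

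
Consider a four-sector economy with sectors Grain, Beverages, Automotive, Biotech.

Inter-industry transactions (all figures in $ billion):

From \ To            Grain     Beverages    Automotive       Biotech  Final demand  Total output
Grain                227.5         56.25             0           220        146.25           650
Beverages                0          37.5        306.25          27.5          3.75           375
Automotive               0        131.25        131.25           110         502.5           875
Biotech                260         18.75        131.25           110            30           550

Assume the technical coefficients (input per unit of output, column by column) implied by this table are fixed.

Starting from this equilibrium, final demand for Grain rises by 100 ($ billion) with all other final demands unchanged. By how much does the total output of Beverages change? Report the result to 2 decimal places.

Δx_2 = 22.32

Technical coefficients a_ij = z_ij / X_j:
  a_11 = 227.5/650 = 0.35, a_21 = 0/650 = 0.00, a_31 = 0/650 = 0.00, a_41 = 260/650 = 0.40
  a_12 = 56.25/375 = 0.15, a_22 = 37.5/375 = 0.10, a_32 = 131.25/375 = 0.35, a_42 = 18.75/375 = 0.05
  a_13 = 0/875 = 0.00, a_23 = 306.25/875 = 0.35, a_33 = 131.25/875 = 0.15, a_43 = 131.25/875 = 0.15
  a_14 = 220/550 = 0.40, a_24 = 27.5/550 = 0.05, a_34 = 110/550 = 0.20, a_44 = 110/550 = 0.20
I − A =
  [   0.65    -0.15     0.00    -0.40]
  [   0.00     0.90    -0.35    -0.05]
  [   0.00    -0.35     0.85    -0.20]
  [  -0.40    -0.05    -0.15     0.80]
Compute the cofactors C_ij = (−1)^(i+j)·(3×3 minor ij) of I−A; the adjugate is their transpose:
adj(I−A) = Cᵀ =
  [ 0.478750   0.135500   0.104125   0.273875]
  [ 0.045000   0.286500   0.130875   0.073125]
  [ 0.079000   0.144500   0.319375   0.128375]
  [ 0.257000   0.112750   0.120125   0.417625]
det(I−A) = Σ_j (I−A)_1j·C_1j = (0.65)(0.478750) + (-0.15)(0.045000) + (0.00)(0.079000) + (-0.40)(0.257000) = 0.2016375
(I − A)⁻¹ = adj(I−A) / det(I−A) ≈
  [   2.3743     0.6720     0.5164     1.3583]
  [   0.2232     1.4209     0.6491     0.3627]
  [   0.3918     0.7166     1.5839     0.6367]
  [   1.2746     0.5592     0.5957     2.0712]
Δx = (I − A)⁻¹ Δd with Δd having +100 in the Grain component and 0 elsewhere.
So Δx_2 = L_21 · (+100), where L_21 = adj(I−A)_21 / det(I−A) = 0.045000 / 0.2016375.
Δx_2 = 0.045000 × (+100) / 0.2016375 = 4.50 / 0.2016375 ≈ 22.32.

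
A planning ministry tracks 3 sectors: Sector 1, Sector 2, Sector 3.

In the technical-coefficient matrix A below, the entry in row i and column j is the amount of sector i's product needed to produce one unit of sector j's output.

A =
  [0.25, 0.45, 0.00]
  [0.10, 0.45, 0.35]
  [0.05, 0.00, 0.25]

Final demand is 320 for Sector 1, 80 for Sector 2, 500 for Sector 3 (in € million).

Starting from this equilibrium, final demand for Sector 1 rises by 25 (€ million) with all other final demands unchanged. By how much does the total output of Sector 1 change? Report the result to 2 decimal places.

Δx_1 = 38.52

I − A =
  [   0.75    -0.45     0.00]
  [  -0.10     0.55    -0.35]
  [  -0.05     0.00     0.75]
Cofactors of I−A, C_ij = (−1)^(i+j)·(minor ij) (rows/columns in the sector order above):
  C_11 = (0.55)(0.75) − (-0.35)(0.00) = 0.4125
  C_12 = −[(-0.10)(0.75) − (-0.35)(-0.05)] = 0.0925
  C_13 = (-0.10)(0.00) − (0.55)(-0.05) = 0.0275
  C_21 = −[(-0.45)(0.75) − (0.00)(0.00)] = 0.3375
  C_22 = (0.75)(0.75) − (0.00)(-0.05) = 0.5625
  C_23 = −[(0.75)(0.00) − (-0.45)(-0.05)] = 0.0225
  C_31 = (-0.45)(-0.35) − (0.00)(0.55) = 0.1575
  C_32 = −[(0.75)(-0.35) − (0.00)(-0.10)] = 0.2625
  C_33 = (0.75)(0.55) − (-0.45)(-0.10) = 0.3675
det(I−A) = Σ_j (I−A)_1j·C_1j = (0.75)(0.4125) + (-0.45)(0.0925) + (0.00)(0.0275) = 0.26775
adj(I−A) = Cᵀ =
  [ 0.4125   0.3375   0.1575]
  [ 0.0925   0.5625   0.2625]
  [ 0.0275   0.0225   0.3675]
(I − A)⁻¹ = adj(I−A) / det(I−A) ≈
  [   1.5406     1.2605     0.5882]
  [   0.3455     2.1008     0.9804]
  [   0.1027     0.0840     1.3725]
Δx = (I − A)⁻¹ Δd with Δd having +25 in the Sector 1 component and 0 elsewhere.
So Δx_1 = L_11 · (+25), where L_11 = adj(I−A)_11 / det(I−A) = 0.4125 / 0.26775.
Δx_1 = 0.4125 × (+25) / 0.26775 = 10.3125 / 0.26775 ≈ 38.52.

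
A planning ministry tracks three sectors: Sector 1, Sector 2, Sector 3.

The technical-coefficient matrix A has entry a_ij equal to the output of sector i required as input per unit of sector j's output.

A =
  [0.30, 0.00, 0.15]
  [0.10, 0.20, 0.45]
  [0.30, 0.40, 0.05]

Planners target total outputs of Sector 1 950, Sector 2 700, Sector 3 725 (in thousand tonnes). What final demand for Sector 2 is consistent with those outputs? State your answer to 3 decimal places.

I − A =
  [   0.70     0.00    -0.15]
  [  -0.10     0.80    -0.45]
  [  -0.30    -0.40     0.95]
d = (I − A) x:
  d_1 = (+0.70)·950 + (+0.00)·700 + (-0.15)·725 = 556.250
  d_2 = (-0.10)·950 + (+0.80)·700 + (-0.45)·725 = 138.750
  d_3 = (-0.30)·950 + (-0.40)·700 + (+0.95)·725 = 123.750

d_2 = 138.750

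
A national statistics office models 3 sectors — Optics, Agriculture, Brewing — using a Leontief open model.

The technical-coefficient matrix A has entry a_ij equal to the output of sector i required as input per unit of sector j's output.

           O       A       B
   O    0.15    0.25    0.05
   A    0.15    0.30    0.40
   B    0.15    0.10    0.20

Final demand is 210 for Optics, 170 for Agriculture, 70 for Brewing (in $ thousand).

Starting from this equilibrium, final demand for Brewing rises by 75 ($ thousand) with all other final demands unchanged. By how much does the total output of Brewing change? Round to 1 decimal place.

Δx_B = 106.9

I − A =
  [   0.85    -0.25    -0.05]
  [  -0.15     0.70    -0.40]
  [  -0.15    -0.10     0.80]
Cofactors of I−A, C_ij = (−1)^(i+j)·(minor ij) (rows/columns in the sector order above):
  C_11 = (0.70)(0.80) − (-0.40)(-0.10) = 0.5200
  C_12 = −[(-0.15)(0.80) − (-0.40)(-0.15)] = 0.1800
  C_13 = (-0.15)(-0.10) − (0.70)(-0.15) = 0.1200
  C_21 = −[(-0.25)(0.80) − (-0.05)(-0.10)] = 0.2050
  C_22 = (0.85)(0.80) − (-0.05)(-0.15) = 0.6725
  C_23 = −[(0.85)(-0.10) − (-0.25)(-0.15)] = 0.1225
  C_31 = (-0.25)(-0.40) − (-0.05)(0.70) = 0.1350
  C_32 = −[(0.85)(-0.40) − (-0.05)(-0.15)] = 0.3475
  C_33 = (0.85)(0.70) − (-0.25)(-0.15) = 0.5575
det(I−A) = Σ_j (I−A)_1j·C_1j = (0.85)(0.5200) + (-0.25)(0.1800) + (-0.05)(0.1200) = 0.3910
adj(I−A) = Cᵀ =
  [ 0.5200   0.2050   0.1350]
  [ 0.1800   0.6725   0.3475]
  [ 0.1200   0.1225   0.5575]
(I − A)⁻¹ = adj(I−A) / det(I−A) ≈
  [   1.3299     0.5243     0.3453]
  [   0.4604     1.7199     0.8887]
  [   0.3069     0.3133     1.4258]
Δx = (I − A)⁻¹ Δd with Δd having +75 in the Brewing component and 0 elsewhere.
So Δx_B = L_BB · (+75), where L_BB = adj(I−A)_BB / det(I−A) = 0.5575 / 0.3910.
Δx_B = 0.5575 × (+75) / 0.3910 = 41.8125 / 0.3910 ≈ 106.9.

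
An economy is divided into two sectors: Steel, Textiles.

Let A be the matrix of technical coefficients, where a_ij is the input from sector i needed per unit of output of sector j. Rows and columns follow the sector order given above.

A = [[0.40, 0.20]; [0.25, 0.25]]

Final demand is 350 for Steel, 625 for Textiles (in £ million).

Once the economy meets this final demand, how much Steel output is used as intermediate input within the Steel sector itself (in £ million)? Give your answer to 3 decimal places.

I − A =
  [   0.60    -0.20]
  [  -0.25     0.75]
det(I−A) = (0.60)(0.75) − (-0.20)(-0.25) = 0.4000
adj(I−A) = [[0.75, 0.20], [0.25, 0.60]]
(I − A)⁻¹ = adj(I−A) / det(I−A) ≈
  [   1.8750     0.5000]
  [   0.6250     1.5000]
First solve x = (I − A)⁻¹ d = adj(I−A)·d / det(I−A); in particular x_S = (0.75·350 + 0.20·625) / 0.4000 = 387.50 / 0.4000 = 968.75000.
Intermediate flow from S to S: z_SS = a_SS · x_S = 0.40 × 387.50 / 0.4000 = 155.00 / 0.4000 = 387.500.

z_SS = 387.500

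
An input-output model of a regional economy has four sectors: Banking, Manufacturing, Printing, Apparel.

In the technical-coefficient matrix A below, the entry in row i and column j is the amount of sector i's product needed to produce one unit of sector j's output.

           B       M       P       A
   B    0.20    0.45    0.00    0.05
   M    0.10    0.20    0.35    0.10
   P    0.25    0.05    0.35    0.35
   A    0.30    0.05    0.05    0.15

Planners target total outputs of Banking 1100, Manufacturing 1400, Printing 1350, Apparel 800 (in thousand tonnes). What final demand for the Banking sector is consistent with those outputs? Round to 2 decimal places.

d_B = 210.00

I − A =
  [   0.80    -0.45     0.00    -0.05]
  [  -0.10     0.80    -0.35    -0.10]
  [  -0.25    -0.05     0.65    -0.35]
  [  -0.30    -0.05    -0.05     0.85]
d = (I − A) x:
  d_B = (+0.80)·1100 + (-0.45)·1400 + (+0.00)·1350 + (-0.05)·800 = 210.00
  d_M = (-0.10)·1100 + (+0.80)·1400 + (-0.35)·1350 + (-0.10)·800 = 457.50
  d_P = (-0.25)·1100 + (-0.05)·1400 + (+0.65)·1350 + (-0.35)·800 = 252.50
  d_A = (-0.30)·1100 + (-0.05)·1400 + (-0.05)·1350 + (+0.85)·800 = 212.50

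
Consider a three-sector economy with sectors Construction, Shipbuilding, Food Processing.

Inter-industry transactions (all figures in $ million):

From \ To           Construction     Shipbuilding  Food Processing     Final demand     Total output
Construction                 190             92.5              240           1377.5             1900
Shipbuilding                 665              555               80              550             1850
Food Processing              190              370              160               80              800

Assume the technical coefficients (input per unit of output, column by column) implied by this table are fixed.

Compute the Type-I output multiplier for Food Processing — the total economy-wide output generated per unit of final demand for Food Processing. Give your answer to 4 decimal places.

Technical coefficients a_ij = z_ij / X_j:
  a_CC = 190/1900 = 0.10, a_SC = 665/1900 = 0.35, a_FC = 190/1900 = 0.10
  a_CS = 92.5/1850 = 0.05, a_SS = 555/1850 = 0.30, a_FS = 370/1850 = 0.20
  a_CF = 240/800 = 0.30, a_SF = 80/800 = 0.10, a_FF = 160/800 = 0.20
I − A =
  [   0.90    -0.05    -0.30]
  [  -0.35     0.70    -0.10]
  [  -0.10    -0.20     0.80]
Cofactors of I−A, C_ij = (−1)^(i+j)·(minor ij) (rows/columns in the sector order above):
  C_11 = (0.70)(0.80) − (-0.10)(-0.20) = 0.5400
  C_12 = −[(-0.35)(0.80) − (-0.10)(-0.10)] = 0.2900
  C_13 = (-0.35)(-0.20) − (0.70)(-0.10) = 0.1400
  C_21 = −[(-0.05)(0.80) − (-0.30)(-0.20)] = 0.1000
  C_22 = (0.90)(0.80) − (-0.30)(-0.10) = 0.6900
  C_23 = −[(0.90)(-0.20) − (-0.05)(-0.10)] = 0.1850
  C_31 = (-0.05)(-0.10) − (-0.30)(0.70) = 0.2150
  C_32 = −[(0.90)(-0.10) − (-0.30)(-0.35)] = 0.1950
  C_33 = (0.90)(0.70) − (-0.05)(-0.35) = 0.6125
det(I−A) = Σ_j (I−A)_1j·C_1j = (0.90)(0.5400) + (-0.05)(0.2900) + (-0.30)(0.1400) = 0.4295
adj(I−A) = Cᵀ =
  [ 0.5400   0.1000   0.2150]
  [ 0.2900   0.6900   0.1950]
  [ 0.1400   0.1850   0.6125]
(I − A)⁻¹ = adj(I−A) / det(I−A) ≈
  [   1.25728     0.23283     0.50058]
  [   0.67520     1.60652     0.45402]
  [   0.32596     0.43073     1.42608]
The output multiplier for sector j is the column-j sum of the Leontief inverse (I − A)⁻¹ = adj(I−A) / det(I−A).
Column F of adj(I−A): (0.2150, 0.1950, 0.6125); det(I−A) = 0.4295.
m_F = (0.2150 + 0.1950 + 0.6125) / 0.4295 = 1.0225 / 0.4295 ≈ 2.3807.

m_F = 2.3807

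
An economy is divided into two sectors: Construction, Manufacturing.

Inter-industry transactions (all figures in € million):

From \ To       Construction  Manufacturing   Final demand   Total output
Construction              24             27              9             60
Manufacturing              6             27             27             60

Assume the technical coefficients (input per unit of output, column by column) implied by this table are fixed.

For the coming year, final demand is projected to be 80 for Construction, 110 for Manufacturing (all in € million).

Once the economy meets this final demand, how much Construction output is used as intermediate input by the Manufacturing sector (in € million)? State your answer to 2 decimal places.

z_CM = 116.84

Technical coefficients a_ij = z_ij / X_j:
  a_CC = 24/60 = 0.40, a_MC = 6/60 = 0.10
  a_CM = 27/60 = 0.45, a_MM = 27/60 = 0.45
I − A =
  [   0.60    -0.45]
  [  -0.10     0.55]
det(I−A) = (0.60)(0.55) − (-0.45)(-0.10) = 0.2850
adj(I−A) = [[0.55, 0.45], [0.10, 0.60]]
(I − A)⁻¹ = adj(I−A) / det(I−A) ≈
  [   1.9298     1.5789]
  [   0.3509     2.1053]
First solve x = (I − A)⁻¹ d = adj(I−A)·d / det(I−A); in particular x_M = (0.10·80 + 0.60·110) / 0.2850 = 74.00 / 0.2850 ≈ 259.6491.
Intermediate flow from C to M: z_CM = a_CM · x_M = 0.45 × 74.00 / 0.2850 = 33.30 / 0.2850 ≈ 116.84.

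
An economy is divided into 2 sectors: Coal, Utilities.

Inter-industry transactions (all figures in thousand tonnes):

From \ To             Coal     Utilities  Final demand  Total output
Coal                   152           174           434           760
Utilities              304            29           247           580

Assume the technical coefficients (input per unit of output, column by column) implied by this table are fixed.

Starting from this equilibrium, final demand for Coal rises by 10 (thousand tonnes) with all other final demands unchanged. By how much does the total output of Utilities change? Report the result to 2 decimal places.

Technical coefficients a_ij = z_ij / X_j:
  a_CC = 152/760 = 0.20, a_UC = 304/760 = 0.40
  a_CU = 174/580 = 0.30, a_UU = 29/580 = 0.05
I − A =
  [   0.80    -0.30]
  [  -0.40     0.95]
det(I−A) = (0.80)(0.95) − (-0.30)(-0.40) = 0.6400
adj(I−A) = [[0.95, 0.30], [0.40, 0.80]]
(I − A)⁻¹ = adj(I−A) / det(I−A) ≈
  [   1.4844     0.4688]
  [   0.6250     1.2500]
Δx = (I − A)⁻¹ Δd with Δd having +10 in the Coal component and 0 elsewhere.
So Δx_U = L_UC · (+10), where L_UC = adj(I−A)_UC / det(I−A) = 0.40 / 0.6400.
Δx_U = 0.40 × (+10) / 0.6400 = 4.00 / 0.6400 = 6.25.

Δx_U = 6.25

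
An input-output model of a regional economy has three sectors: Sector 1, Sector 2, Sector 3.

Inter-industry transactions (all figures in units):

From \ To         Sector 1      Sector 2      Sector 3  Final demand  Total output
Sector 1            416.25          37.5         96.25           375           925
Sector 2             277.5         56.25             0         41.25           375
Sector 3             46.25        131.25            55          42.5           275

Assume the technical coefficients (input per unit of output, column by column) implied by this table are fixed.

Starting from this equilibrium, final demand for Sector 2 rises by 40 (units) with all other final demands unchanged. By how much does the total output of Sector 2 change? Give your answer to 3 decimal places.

Technical coefficients a_ij = z_ij / X_j:
  a_11 = 416.25/925 = 0.45, a_21 = 277.5/925 = 0.30, a_31 = 46.25/925 = 0.05
  a_12 = 37.5/375 = 0.10, a_22 = 56.25/375 = 0.15, a_32 = 131.25/375 = 0.35
  a_13 = 96.25/275 = 0.35, a_23 = 0/275 = 0.00, a_33 = 55/275 = 0.20
I − A =
  [   0.55    -0.10    -0.35]
  [  -0.30     0.85     0.00]
  [  -0.05    -0.35     0.80]
Cofactors of I−A, C_ij = (−1)^(i+j)·(minor ij) (rows/columns in the sector order above):
  C_11 = (0.85)(0.80) − (0.00)(-0.35) = 0.6800
  C_12 = −[(-0.30)(0.80) − (0.00)(-0.05)] = 0.2400
  C_13 = (-0.30)(-0.35) − (0.85)(-0.05) = 0.1475
  C_21 = −[(-0.10)(0.80) − (-0.35)(-0.35)] = 0.2025
  C_22 = (0.55)(0.80) − (-0.35)(-0.05) = 0.4225
  C_23 = −[(0.55)(-0.35) − (-0.10)(-0.05)] = 0.1975
  C_31 = (-0.10)(0.00) − (-0.35)(0.85) = 0.2975
  C_32 = −[(0.55)(0.00) − (-0.35)(-0.30)] = 0.1050
  C_33 = (0.55)(0.85) − (-0.10)(-0.30) = 0.4375
det(I−A) = Σ_j (I−A)_1j·C_1j = (0.55)(0.6800) + (-0.10)(0.2400) + (-0.35)(0.1475) = 0.298375
adj(I−A) = Cᵀ =
  [ 0.6800   0.2025   0.2975]
  [ 0.2400   0.4225   0.1050]
  [ 0.1475   0.1975   0.4375]
(I − A)⁻¹ = adj(I−A) / det(I−A) ≈
  [   2.2790     0.6787     0.9971]
  [   0.8044     1.4160     0.3519]
  [   0.4943     0.6619     1.4663]
Δx = (I − A)⁻¹ Δd with Δd having +40 in the Sector 2 component and 0 elsewhere.
So Δx_2 = L_22 · (+40), where L_22 = adj(I−A)_22 / det(I−A) = 0.4225 / 0.298375.
Δx_2 = 0.4225 × (+40) / 0.298375 = 16.90 / 0.298375 ≈ 56.640.

Δx_2 = 56.640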